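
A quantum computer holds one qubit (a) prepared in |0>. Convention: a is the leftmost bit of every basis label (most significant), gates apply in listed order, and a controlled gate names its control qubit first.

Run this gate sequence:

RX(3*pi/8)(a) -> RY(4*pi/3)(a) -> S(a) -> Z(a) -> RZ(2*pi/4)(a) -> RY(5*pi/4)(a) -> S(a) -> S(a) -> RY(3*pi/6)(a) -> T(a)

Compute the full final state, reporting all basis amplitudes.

The final amplitudes are -sqrt(2)*sqrt(sqrt(2)/4 + 1/2)*exp(I*pi/4)*sin(3*pi/16)/4 - sqrt(6)*I*sqrt(1/2 - sqrt(2)/4)*exp(-I*pi/4)*sin(3*pi/16)/4 + sqrt(2)*sqrt(1/2 - sqrt(2)/4)*exp(-I*pi/4)*cos(3*pi/16)/4 - sqrt(2)*sqrt(1/2 - sqrt(2)/4)*exp(I*pi/4)*sin(3*pi/16)/4 + sqrt(6)*I*sqrt(1/2 - sqrt(2)/4)*exp(I*pi/4)*cos(3*pi/16)/4 - sqrt(2)*sqrt(sqrt(2)/4 + 1/2)*exp(-I*pi/4)*cos(3*pi/16)/4 + sqrt(6)*I*sqrt(sqrt(2)/4 + 1/2)*exp(-I*pi/4)*sin(3*pi/16)/4 + sqrt(6)*I*sqrt(sqrt(2)/4 + 1/2)*exp(I*pi/4)*cos(3*pi/16)/4 on |0>, -sqrt(6)*sqrt(sqrt(2)/4 + 1/2)*cos(3*pi/16)/4 + sqrt(2)*sqrt(1/2 - sqrt(2)/4)*cos(3*pi/16)/4 + sqrt(6)*sqrt(1/2 - sqrt(2)/4)*cos(3*pi/16)/4 + sqrt(2)*sqrt(sqrt(2)/4 + 1/2)*cos(3*pi/16)/4 - sqrt(6)*I*sqrt(sqrt(2)/4 + 1/2)*sin(3*pi/16)/4 - sqrt(2)*I*sqrt(sqrt(2)/4 + 1/2)*sin(3*pi/16)/4 - sqrt(6)*I*sqrt(1/2 - sqrt(2)/4)*sin(3*pi/16)/4 + sqrt(2)*I*sqrt(1/2 - sqrt(2)/4)*sin(3*pi/16)/4 on |1>.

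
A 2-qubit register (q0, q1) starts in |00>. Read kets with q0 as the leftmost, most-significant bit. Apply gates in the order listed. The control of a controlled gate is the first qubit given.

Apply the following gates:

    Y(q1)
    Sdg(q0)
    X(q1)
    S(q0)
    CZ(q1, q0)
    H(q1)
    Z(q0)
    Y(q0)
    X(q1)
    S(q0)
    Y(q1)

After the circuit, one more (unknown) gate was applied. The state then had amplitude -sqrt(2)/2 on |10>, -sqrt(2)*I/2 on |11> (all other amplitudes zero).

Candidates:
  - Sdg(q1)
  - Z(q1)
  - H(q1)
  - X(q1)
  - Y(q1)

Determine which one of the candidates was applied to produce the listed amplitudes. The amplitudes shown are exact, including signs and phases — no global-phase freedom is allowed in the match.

The unique candidate consistent with the amplitudes is Sdg(q1).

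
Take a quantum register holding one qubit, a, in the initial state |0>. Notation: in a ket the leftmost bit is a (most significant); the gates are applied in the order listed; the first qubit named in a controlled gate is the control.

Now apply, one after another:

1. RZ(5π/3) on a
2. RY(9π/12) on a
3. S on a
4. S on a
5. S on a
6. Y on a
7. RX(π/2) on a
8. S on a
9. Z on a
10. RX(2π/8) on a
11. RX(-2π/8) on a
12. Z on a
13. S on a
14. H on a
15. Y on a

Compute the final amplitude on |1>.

|1> carries amplitude -sqrt(sqrt(2) + 2)*exp(I*pi/6)/4 - sqrt(2 - sqrt(2))*exp(2*I*pi/3)/4 - sqrt(2 - sqrt(2))*exp(I*pi/6)/4 + sqrt(sqrt(2) + 2)*exp(2*I*pi/3)/4 in the final state.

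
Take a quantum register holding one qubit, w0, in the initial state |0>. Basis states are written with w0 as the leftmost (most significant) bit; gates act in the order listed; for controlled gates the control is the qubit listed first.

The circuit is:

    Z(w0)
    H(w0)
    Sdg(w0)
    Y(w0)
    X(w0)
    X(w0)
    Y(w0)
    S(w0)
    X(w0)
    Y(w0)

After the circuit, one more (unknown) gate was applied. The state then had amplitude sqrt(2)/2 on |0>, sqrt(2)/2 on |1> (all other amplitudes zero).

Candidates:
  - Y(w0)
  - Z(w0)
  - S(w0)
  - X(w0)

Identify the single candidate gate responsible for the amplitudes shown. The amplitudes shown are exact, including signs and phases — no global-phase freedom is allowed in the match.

It was Y(w0) that produced the state shown. Key observation: the block from step 3 through step 8 cancels to the identity and can be dropped.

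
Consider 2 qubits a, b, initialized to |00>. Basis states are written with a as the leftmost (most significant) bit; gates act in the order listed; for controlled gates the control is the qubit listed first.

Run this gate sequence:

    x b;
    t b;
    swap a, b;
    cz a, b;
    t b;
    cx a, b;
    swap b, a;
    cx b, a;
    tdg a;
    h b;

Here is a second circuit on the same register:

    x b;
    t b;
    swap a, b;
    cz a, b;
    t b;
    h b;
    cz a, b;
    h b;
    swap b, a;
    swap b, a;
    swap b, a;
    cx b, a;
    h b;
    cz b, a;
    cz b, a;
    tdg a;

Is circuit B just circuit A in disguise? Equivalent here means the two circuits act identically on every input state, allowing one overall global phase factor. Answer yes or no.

Yes, they are equivalent — the unitaries differ by at most a global phase.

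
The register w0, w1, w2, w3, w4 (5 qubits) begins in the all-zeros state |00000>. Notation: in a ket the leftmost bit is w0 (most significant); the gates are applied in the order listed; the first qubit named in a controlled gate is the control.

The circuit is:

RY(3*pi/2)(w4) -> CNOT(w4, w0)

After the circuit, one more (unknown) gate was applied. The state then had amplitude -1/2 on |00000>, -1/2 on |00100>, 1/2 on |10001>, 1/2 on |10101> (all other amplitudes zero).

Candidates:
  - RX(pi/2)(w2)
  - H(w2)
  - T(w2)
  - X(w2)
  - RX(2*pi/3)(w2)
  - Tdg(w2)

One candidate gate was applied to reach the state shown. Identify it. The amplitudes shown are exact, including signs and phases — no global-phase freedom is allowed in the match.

It was H(w2) that produced the state shown.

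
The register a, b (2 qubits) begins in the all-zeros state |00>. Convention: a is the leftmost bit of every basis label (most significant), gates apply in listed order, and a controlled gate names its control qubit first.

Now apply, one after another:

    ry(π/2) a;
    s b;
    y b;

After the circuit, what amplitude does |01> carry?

|01> carries amplitude sqrt(2)*I/2 in the final state.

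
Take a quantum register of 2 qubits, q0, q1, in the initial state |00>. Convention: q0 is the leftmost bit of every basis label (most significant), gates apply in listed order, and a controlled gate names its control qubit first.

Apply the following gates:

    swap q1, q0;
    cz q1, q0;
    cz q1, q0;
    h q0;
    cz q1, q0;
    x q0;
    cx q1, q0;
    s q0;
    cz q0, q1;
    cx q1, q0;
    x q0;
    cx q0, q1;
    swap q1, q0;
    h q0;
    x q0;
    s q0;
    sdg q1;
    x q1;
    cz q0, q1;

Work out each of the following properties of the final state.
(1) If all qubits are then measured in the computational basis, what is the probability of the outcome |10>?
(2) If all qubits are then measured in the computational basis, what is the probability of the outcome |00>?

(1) Outcome |10> occurs with probability 1/4.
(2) The probability of measuring |00> is 1/4.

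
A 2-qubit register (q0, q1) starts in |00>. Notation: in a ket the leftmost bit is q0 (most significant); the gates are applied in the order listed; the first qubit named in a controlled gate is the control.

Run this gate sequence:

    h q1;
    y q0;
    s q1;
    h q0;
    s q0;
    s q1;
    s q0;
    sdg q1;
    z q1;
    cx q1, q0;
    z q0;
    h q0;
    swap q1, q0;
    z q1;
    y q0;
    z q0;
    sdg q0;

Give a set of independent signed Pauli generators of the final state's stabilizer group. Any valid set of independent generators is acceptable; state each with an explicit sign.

One valid set of independent stabilizer generators is +XI, -IZ (any independent generating set of the same group is equally correct).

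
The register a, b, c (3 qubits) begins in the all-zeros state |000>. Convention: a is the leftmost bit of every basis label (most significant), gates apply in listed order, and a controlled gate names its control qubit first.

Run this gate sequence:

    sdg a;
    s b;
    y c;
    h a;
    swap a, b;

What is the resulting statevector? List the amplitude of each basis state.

After the circuit, the state carries amplitude sqrt(2)*I/2 on |001>, sqrt(2)*I/2 on |011>, and 0 on every other basis state.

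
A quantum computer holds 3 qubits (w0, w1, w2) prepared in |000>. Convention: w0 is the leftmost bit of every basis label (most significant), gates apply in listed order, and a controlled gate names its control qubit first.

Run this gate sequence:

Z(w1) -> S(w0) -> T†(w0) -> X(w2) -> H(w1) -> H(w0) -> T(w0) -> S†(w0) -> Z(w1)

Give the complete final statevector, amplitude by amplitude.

The resulting statevector has amplitude 0 on |000>, 1/2 on |001>, 0 on |010>, -1/2 on |011>, 0 on |100>, -exp(3*I*pi/4)/2 on |101>, 0 on |110>, exp(3*I*pi/4)/2 on |111>.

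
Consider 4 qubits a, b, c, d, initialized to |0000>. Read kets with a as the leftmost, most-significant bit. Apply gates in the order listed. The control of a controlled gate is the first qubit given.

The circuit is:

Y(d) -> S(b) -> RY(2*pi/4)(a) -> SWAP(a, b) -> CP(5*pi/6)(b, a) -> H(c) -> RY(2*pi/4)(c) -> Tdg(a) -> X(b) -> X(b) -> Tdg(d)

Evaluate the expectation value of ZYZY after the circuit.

In the final state, ZYZY has expectation 0. Key observation: steps 9-10 multiply out to the identity, so the circuit reduces to the remaining gates.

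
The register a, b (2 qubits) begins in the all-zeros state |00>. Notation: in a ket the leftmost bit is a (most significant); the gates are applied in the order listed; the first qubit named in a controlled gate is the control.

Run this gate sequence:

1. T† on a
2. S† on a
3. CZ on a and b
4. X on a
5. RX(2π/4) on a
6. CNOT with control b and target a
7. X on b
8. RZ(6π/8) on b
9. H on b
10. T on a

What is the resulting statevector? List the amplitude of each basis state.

The final amplitudes are -exp(7*I*pi/8)/2 on |00>, exp(7*I*pi/8)/2 on |01>, exp(5*I*pi/8)/2 on |10>, -exp(5*I*pi/8)/2 on |11>.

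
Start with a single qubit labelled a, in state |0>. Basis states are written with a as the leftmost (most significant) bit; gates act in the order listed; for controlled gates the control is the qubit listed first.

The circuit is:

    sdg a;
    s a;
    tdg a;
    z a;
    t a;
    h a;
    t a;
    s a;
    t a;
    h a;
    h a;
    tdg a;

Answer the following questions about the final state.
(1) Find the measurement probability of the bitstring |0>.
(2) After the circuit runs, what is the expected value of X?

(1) Outcome |0> occurs with probability 1/2. Key observation: the block from step 9 through step 12 cancels to the identity and can be dropped.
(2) The expectation value of X is -sqrt(2)/2.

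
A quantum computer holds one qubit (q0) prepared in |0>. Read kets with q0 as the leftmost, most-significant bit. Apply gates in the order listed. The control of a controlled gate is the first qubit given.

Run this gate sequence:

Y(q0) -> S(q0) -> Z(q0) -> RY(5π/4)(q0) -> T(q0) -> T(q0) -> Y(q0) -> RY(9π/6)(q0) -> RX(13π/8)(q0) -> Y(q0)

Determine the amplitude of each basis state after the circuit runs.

After the circuit, the state carries amplitude -sqrt(2)*sqrt(sqrt(2)/4 + 1/2)*cos(3*pi/16)/2 - sqrt(2)*sqrt(1/2 - sqrt(2)/4)*sin(3*pi/16)/2 - sqrt(2)*I*sqrt(sqrt(2)/4 + 1/2)*sin(3*pi/16)/2 - sqrt(2)*I*sqrt(1/2 - sqrt(2)/4)*cos(3*pi/16)/2 on |0>, -sqrt(2)*sqrt(1/2 - sqrt(2)/4)*sin(3*pi/16)/2 + sqrt(2)*sqrt(sqrt(2)/4 + 1/2)*cos(3*pi/16)/2 - sqrt(2)*I*sqrt(1/2 - sqrt(2)/4)*cos(3*pi/16)/2 + sqrt(2)*I*sqrt(sqrt(2)/4 + 1/2)*sin(3*pi/16)/2 on |1>.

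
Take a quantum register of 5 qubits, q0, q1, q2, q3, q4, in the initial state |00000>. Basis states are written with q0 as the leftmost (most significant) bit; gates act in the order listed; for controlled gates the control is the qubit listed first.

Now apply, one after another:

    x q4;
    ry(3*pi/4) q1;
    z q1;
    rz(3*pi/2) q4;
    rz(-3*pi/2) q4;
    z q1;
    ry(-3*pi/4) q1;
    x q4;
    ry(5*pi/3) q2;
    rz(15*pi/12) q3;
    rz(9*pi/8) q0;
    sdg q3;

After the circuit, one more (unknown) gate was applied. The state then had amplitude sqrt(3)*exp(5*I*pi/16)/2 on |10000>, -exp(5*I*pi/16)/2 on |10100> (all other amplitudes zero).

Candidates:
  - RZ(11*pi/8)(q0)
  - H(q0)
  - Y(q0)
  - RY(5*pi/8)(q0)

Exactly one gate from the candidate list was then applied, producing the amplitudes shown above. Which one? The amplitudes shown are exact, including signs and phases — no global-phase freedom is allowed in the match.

It was Y(q0) that produced the state shown. Key observation: gates 1-8 undo each other exactly, leaving only the rest of the circuit to track.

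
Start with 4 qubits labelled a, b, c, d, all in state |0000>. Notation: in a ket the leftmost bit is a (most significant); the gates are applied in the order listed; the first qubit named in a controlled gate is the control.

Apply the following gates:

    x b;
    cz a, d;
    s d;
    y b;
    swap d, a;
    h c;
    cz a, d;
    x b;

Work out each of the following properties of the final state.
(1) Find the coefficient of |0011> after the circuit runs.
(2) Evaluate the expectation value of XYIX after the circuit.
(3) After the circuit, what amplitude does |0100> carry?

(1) The amplitude on |0011> is 0.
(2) In the final state, XYIX has expectation 0.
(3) The final state's coefficient on |0100> equals -sqrt(2)*I/2.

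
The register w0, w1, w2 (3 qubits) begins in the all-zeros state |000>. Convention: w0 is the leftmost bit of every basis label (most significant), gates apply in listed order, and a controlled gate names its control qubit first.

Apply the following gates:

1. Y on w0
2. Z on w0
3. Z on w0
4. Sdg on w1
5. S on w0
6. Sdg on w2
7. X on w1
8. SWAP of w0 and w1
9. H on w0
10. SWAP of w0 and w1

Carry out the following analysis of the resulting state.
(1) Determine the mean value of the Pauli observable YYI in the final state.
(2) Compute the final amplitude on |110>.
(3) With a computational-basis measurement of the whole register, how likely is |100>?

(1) The observable YYI averages to 0.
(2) The amplitude on |110> is sqrt(2)/2.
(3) Outcome |100> occurs with probability 1/2.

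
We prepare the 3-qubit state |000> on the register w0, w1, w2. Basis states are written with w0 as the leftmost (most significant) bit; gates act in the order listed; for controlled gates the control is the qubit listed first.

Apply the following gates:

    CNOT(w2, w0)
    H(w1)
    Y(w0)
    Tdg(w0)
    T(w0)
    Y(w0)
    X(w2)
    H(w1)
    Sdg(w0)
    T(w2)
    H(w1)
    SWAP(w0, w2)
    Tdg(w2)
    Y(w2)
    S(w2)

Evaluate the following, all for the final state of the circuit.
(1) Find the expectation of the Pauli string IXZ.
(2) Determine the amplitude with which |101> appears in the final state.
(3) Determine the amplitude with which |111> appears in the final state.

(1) The observable IXZ averages to -1. Key observation: the block from step 3 through step 6 cancels to the identity and can be dropped.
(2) The amplitude on |101> is -sqrt(2)*exp(I*pi/4)/2.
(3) |111> carries amplitude -sqrt(2)*exp(I*pi/4)/2 in the final state.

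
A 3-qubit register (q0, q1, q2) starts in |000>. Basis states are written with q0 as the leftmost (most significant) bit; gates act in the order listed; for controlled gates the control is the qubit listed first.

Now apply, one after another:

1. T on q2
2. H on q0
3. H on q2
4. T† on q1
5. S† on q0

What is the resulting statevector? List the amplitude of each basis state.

The final amplitudes are 1/2 on |000>, 1/2 on |001>, 0 on |010>, 0 on |011>, -I/2 on |100>, -I/2 on |101>, 0 on |110>, 0 on |111>.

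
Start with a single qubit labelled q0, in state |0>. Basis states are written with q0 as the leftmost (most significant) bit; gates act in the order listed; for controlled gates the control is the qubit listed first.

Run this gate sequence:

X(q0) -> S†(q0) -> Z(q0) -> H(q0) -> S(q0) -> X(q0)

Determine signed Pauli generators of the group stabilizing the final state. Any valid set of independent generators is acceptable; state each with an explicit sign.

The final state is stabilized by the group generated by +Y; other independent generating sets are equally valid.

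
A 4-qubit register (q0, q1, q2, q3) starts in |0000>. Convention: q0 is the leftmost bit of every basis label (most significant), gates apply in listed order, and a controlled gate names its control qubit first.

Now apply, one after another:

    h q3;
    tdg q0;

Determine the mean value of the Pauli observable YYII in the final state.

In the final state, YYII has expectation 0.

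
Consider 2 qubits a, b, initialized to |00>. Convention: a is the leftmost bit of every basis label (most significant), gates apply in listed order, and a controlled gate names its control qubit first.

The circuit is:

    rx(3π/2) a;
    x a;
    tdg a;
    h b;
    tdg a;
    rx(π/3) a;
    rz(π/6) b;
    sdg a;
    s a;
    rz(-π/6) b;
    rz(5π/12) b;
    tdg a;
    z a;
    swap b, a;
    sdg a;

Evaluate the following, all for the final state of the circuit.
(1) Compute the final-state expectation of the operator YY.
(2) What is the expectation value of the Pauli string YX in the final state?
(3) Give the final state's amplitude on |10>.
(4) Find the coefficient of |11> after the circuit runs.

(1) In the final state, YY has expectation -1/4 + sqrt(3)/4. Key observation: the block from step 7 through step 10 cancels to the identity and can be dropped.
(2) In the final state, YX has expectation 1/4 - sqrt(3)/4.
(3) The final state's coefficient on |10> equals (-sqrt(3) - I)*exp(5*I*pi/24)/4.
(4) |11> carries amplitude (sqrt(3) + I)*exp(23*I*pi/24)/4 in the final state.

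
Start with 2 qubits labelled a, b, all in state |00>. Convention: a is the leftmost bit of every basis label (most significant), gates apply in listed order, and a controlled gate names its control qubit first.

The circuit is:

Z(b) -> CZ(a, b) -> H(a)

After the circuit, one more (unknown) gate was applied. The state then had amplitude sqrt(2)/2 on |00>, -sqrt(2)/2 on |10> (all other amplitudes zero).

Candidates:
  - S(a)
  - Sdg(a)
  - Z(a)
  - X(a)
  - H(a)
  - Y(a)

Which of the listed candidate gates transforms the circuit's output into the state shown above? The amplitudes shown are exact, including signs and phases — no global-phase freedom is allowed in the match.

It was Z(a) that produced the state shown.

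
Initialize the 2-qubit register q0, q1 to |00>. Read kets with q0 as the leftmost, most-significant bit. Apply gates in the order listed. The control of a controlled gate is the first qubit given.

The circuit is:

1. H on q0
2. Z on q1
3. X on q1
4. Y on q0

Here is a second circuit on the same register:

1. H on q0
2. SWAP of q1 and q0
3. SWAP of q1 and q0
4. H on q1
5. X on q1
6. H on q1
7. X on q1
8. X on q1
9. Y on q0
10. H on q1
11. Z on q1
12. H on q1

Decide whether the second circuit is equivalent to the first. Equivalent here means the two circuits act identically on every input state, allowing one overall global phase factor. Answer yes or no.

Yes: on every input state the two circuits agree up to one overall phase factor.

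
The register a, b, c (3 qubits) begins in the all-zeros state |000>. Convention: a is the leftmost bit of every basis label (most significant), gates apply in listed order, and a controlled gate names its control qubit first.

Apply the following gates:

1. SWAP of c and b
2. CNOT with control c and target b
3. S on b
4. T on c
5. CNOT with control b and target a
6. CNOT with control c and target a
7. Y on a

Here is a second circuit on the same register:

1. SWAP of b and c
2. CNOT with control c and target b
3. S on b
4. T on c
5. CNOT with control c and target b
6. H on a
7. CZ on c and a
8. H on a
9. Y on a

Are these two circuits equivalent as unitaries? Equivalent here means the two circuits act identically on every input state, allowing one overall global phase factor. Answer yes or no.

No, they are not equivalent — no single phase factor reconciles the two unitaries.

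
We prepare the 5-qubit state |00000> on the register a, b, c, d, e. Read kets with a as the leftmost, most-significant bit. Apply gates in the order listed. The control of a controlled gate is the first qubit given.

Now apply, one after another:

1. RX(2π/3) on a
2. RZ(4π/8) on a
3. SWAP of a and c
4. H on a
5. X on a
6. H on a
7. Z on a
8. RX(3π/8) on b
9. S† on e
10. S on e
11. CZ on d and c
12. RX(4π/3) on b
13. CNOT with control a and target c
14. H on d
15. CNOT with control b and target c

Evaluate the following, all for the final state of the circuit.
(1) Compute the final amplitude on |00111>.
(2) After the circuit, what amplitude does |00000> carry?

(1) |00111> carries amplitude 0 in the final state. Key observation: gates 4-7 undo each other exactly, leaving only the rest of the circuit to track.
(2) |00000> carries amplitude -sqrt(2)*exp(-I*pi/4)*cos(3*pi/16)/8 - sqrt(6)*exp(-I*pi/4)*sin(3*pi/16)/8 in the final state.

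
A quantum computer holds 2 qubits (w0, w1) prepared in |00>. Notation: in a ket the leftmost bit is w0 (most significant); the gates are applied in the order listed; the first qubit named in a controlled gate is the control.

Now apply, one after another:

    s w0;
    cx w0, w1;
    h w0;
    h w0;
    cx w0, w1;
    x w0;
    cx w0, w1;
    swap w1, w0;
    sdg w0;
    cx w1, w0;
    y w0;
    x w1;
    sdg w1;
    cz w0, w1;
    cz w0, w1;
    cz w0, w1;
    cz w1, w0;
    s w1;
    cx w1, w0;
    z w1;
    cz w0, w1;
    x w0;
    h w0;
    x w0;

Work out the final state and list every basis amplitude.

After the circuit, the state carries amplitude sqrt(2)/2 on |00>, 0 on |01>, sqrt(2)/2 on |10>, 0 on |11>.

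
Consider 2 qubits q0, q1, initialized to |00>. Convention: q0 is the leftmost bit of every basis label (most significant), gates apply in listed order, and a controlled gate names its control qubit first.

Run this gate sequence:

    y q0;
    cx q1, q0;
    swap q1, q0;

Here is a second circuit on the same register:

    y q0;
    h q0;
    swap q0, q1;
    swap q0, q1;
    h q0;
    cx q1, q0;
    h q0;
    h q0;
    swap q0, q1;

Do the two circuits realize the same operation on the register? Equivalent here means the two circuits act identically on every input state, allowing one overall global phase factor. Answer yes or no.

Yes, they are equivalent — the unitaries differ by at most a global phase.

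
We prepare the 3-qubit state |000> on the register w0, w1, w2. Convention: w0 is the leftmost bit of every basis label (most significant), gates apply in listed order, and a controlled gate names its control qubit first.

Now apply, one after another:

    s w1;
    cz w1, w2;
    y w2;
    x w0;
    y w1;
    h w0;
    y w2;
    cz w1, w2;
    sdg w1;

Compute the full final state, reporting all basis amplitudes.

The resulting statevector has amplitude sqrt(2)/2 on |010>, -sqrt(2)/2 on |110>, and 0 on every other basis state.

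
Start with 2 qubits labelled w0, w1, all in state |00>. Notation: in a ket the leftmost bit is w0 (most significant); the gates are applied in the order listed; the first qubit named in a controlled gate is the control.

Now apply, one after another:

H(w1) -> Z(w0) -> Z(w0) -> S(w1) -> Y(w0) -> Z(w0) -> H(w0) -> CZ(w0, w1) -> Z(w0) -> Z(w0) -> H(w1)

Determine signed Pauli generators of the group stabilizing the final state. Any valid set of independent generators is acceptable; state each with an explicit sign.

One valid set of independent stabilizer generators is +YZ, -ZY (any independent generating set of the same group is equally correct).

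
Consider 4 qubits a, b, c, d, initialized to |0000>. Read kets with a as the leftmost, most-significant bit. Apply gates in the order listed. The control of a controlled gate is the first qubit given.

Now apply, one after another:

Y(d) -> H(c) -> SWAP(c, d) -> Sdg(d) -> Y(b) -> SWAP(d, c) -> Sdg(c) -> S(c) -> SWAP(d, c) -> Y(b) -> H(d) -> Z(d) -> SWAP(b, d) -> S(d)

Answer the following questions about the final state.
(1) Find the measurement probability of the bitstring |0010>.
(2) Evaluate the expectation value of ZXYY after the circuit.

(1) The probability of measuring |0010> is 1/2.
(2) In the final state, ZXYY has expectation 0.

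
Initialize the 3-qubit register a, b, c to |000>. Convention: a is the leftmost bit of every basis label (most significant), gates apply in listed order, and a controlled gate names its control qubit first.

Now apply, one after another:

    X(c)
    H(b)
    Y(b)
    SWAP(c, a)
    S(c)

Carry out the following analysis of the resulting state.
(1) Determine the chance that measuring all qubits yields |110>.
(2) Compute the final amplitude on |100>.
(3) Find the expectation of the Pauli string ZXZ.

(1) Outcome |110> occurs with probability 1/2.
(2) |100> carries amplitude -sqrt(2)*I/2 in the final state.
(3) In the final state, ZXZ has expectation 1.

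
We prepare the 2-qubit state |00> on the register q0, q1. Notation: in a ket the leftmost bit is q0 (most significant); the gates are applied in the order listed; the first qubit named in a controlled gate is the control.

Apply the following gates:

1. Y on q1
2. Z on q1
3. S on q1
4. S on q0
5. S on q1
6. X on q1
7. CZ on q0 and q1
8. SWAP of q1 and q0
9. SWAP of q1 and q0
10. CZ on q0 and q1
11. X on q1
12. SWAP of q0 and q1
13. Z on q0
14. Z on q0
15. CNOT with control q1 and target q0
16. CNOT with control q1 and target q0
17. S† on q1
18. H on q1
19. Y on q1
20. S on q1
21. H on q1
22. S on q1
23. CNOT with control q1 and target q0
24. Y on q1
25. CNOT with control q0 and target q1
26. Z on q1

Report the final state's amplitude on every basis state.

The resulting statevector has amplitude 1/2 + I/2 on |00>, 0 on |01>, 1/2 + I/2 on |10>, 0 on |11>. Key observation: gates 6-11 undo each other exactly, leaving only the rest of the circuit to track.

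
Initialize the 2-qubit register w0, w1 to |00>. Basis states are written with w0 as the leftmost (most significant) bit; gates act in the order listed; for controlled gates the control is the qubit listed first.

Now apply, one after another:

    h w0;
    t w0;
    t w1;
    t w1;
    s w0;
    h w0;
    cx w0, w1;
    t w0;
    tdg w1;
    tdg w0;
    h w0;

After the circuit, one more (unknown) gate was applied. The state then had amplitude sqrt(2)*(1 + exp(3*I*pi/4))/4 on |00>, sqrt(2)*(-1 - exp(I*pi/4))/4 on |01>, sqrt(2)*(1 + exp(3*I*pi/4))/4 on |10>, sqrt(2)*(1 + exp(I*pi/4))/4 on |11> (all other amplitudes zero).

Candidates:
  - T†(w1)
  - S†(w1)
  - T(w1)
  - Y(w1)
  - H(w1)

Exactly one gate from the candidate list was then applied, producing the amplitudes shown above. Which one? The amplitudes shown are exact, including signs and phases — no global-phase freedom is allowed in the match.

The unique candidate consistent with the amplitudes is S†(w1).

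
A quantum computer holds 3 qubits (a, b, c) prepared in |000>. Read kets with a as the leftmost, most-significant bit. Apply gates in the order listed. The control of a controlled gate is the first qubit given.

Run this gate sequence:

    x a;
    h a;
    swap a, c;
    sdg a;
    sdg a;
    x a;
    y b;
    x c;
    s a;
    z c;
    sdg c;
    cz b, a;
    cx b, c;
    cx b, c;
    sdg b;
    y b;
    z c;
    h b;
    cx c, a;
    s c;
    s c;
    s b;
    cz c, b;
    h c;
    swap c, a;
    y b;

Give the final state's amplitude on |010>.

|010> carries amplitude sqrt(2)/4 in the final state. Key observation: the block from step 13 through step 14 cancels to the identity and can be dropped.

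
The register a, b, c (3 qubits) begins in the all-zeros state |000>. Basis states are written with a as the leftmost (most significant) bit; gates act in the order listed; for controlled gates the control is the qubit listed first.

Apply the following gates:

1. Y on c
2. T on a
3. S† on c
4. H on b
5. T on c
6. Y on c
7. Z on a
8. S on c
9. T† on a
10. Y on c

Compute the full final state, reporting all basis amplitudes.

The final amplitudes are sqrt(2)*exp(I*pi/4)/2 on |001>, sqrt(2)*exp(I*pi/4)/2 on |011>, and 0 on every other basis state.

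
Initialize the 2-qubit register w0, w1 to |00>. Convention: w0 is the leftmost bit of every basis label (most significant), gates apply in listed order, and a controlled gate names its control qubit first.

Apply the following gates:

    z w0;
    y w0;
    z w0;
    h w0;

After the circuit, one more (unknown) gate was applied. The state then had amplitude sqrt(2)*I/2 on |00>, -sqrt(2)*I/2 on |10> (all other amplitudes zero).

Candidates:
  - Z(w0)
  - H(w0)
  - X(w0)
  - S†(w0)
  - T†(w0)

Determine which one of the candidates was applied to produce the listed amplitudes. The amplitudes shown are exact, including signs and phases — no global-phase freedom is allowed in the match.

It was X(w0) that produced the state shown.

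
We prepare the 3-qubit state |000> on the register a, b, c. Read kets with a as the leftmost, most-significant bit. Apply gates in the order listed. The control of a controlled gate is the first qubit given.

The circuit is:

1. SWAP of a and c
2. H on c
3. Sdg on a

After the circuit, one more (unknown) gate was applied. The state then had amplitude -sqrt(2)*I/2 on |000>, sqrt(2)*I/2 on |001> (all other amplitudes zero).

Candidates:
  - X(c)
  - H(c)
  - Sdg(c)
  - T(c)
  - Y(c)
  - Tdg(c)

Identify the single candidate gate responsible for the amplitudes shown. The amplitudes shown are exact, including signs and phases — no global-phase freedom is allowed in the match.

The unique candidate consistent with the amplitudes is Y(c).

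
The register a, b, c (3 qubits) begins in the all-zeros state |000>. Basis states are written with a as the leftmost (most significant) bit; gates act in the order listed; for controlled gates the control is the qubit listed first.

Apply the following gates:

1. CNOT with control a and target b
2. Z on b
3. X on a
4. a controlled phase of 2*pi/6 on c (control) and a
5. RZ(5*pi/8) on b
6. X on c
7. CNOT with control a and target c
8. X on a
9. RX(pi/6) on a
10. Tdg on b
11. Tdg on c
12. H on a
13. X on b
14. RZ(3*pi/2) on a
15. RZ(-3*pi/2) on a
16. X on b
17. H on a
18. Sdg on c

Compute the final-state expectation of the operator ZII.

The expectation value of ZII is sqrt(3)/2. Key observation: the block from step 12 through step 17 cancels to the identity and can be dropped.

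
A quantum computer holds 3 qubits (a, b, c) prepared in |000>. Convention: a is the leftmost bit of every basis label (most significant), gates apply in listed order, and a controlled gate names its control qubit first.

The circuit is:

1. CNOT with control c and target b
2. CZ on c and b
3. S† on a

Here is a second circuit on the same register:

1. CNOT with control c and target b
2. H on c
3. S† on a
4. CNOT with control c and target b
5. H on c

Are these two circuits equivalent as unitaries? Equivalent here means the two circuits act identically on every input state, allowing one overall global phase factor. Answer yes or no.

No — the two circuits implement different unitaries, even allowing a global phase.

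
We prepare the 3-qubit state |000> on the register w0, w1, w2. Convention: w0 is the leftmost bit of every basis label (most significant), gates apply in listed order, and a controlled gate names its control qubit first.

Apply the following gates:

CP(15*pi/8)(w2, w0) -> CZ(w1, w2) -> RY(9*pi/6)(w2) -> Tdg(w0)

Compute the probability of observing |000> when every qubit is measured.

A full measurement returns |000> with probability 1/2.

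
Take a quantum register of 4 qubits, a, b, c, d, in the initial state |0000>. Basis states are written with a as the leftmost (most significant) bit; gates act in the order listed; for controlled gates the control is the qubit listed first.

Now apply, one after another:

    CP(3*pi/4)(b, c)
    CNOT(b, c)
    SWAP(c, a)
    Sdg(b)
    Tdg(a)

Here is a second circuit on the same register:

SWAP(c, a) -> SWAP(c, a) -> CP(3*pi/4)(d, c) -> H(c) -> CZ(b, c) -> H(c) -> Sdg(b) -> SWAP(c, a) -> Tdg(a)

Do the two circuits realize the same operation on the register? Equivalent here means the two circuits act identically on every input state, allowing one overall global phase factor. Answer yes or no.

No — the two circuits implement different unitaries, even allowing a global phase.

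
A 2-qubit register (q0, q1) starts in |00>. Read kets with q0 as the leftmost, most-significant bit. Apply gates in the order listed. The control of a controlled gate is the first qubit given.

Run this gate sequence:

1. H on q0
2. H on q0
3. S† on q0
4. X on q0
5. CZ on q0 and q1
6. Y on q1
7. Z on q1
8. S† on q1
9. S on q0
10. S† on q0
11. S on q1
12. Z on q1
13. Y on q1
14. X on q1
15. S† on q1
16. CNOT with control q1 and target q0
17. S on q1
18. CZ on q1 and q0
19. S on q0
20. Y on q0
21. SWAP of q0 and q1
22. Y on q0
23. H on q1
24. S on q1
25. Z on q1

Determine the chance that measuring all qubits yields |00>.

The probability of measuring |00> is 1/2. Key observation: the block from step 6 through step 13 cancels to the identity and can be dropped.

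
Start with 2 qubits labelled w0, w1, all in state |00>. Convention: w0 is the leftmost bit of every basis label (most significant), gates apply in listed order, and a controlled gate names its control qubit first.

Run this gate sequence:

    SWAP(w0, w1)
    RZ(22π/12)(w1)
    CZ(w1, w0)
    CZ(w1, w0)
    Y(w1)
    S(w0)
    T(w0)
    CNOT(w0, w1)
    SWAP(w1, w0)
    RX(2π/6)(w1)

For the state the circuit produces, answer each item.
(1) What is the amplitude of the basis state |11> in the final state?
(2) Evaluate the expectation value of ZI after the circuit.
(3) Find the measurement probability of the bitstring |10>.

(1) The amplitude on |11> is -exp(I*pi/12)/2. Key observation: the block from step 3 through step 4 cancels to the identity and can be dropped.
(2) In the final state, ZI has expectation -1.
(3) A full measurement returns |10> with probability 3/4.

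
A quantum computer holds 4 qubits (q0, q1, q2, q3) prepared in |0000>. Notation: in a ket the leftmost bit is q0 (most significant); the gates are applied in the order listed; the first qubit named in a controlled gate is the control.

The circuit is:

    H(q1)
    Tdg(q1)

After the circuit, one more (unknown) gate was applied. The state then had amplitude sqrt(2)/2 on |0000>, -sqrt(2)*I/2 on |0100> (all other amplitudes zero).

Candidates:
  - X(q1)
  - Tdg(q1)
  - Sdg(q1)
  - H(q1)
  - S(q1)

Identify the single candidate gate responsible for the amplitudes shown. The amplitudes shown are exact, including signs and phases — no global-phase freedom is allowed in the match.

The unique candidate consistent with the amplitudes is Tdg(q1).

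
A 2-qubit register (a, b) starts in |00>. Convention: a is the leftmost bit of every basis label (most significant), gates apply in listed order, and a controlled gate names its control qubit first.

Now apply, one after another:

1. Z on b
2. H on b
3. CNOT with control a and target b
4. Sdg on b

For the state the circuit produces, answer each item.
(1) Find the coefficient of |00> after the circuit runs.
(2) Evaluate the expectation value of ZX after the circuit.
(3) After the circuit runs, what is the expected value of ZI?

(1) The final state's coefficient on |00> equals sqrt(2)/2.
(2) The observable ZX averages to 0.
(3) The observable ZI averages to 1.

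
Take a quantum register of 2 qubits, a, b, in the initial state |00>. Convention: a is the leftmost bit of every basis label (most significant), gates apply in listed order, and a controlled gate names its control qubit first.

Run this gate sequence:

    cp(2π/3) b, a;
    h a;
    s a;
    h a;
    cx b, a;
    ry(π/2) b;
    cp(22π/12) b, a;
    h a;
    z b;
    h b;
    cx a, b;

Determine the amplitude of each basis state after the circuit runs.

After the circuit, the state carries amplitude sqrt(2)*(1 - I + exp(5*I*pi/6) + exp(I*pi/3))/8 on |00>, sqrt(2)*(3 - exp(I*pi/3) - exp(5*I*pi/6) + I)/8 on |01>, sqrt(2)*(1 + exp(5*I*pi/6) + exp(I*pi/3) + 3*I)/8 on |10>, sqrt(2)*(-1 - exp(I*pi/3) - exp(5*I*pi/6) + I)/8 on |11>.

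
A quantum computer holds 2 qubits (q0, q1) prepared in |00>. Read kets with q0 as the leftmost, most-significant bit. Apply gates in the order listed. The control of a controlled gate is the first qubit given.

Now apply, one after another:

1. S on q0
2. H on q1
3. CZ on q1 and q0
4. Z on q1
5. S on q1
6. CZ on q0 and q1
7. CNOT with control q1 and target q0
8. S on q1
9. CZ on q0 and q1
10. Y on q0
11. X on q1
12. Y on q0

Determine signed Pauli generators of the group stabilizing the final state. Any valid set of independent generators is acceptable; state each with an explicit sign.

One valid set of independent stabilizer generators is -XX, -ZZ (any independent generating set of the same group is equally correct).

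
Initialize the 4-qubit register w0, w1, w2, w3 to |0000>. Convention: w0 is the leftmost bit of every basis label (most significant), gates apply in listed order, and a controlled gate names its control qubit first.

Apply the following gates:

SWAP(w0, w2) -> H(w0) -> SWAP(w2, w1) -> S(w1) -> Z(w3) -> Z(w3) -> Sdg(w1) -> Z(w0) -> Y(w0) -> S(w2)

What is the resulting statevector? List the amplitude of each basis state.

The final amplitudes are sqrt(2)*I/2 on |0000>, sqrt(2)*I/2 on |1000>, and 0 on every other basis state. Key observation: the block from step 4 through step 7 cancels to the identity and can be dropped.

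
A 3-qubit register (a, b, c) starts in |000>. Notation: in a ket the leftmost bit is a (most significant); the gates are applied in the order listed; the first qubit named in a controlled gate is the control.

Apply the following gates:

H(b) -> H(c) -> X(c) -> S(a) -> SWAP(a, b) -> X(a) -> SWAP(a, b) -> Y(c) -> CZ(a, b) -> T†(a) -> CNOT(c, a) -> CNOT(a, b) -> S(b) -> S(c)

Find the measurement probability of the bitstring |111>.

Outcome |111> occurs with probability 1/4.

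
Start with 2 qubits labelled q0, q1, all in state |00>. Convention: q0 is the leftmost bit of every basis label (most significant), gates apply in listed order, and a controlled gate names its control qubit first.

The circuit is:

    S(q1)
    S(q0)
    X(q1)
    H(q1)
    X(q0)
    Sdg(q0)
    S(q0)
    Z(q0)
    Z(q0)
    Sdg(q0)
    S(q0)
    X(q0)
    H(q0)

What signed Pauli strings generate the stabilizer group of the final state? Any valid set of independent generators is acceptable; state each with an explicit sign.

One valid set of independent stabilizer generators is +XI, -IX (any independent generating set of the same group is equally correct). Key observation: gates 5-12 undo each other exactly, leaving only the rest of the circuit to track.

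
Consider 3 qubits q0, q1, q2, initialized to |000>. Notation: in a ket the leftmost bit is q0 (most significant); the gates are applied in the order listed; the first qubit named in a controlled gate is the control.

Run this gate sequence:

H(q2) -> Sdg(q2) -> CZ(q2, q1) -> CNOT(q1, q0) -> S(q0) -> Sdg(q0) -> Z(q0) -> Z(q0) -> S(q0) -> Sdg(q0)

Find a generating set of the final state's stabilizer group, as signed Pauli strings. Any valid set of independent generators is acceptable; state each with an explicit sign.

The final state is stabilized by the group generated by -IIY, +ZII, +IZI; other independent generating sets are equally valid.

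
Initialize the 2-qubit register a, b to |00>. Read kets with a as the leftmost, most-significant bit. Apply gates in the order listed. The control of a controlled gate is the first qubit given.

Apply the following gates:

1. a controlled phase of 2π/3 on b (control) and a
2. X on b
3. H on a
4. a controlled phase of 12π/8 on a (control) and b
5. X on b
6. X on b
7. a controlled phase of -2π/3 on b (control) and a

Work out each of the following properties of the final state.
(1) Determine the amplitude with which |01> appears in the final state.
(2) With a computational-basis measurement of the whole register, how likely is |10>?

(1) |01> carries amplitude sqrt(2)/2 in the final state.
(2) Outcome |10> occurs with probability 0.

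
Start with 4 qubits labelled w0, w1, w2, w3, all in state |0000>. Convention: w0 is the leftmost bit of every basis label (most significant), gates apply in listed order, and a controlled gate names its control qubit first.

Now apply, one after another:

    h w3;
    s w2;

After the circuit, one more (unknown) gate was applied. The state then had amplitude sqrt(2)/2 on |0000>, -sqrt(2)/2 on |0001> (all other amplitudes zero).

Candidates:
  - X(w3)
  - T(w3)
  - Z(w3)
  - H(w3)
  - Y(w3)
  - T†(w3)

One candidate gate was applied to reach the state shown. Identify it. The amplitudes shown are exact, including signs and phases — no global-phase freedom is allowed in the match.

The applied gate was Z(w3).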